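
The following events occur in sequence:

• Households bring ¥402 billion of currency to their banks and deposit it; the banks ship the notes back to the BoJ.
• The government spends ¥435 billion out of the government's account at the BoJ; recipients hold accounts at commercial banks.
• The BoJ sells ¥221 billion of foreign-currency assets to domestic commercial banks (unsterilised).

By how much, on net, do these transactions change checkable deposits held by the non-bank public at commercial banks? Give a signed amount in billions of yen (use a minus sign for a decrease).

+¥837 billion

BoJ balance sheet:
  Assets:      Foreign assets −¥221B
  Liabilities: Bank reserves +¥616B, Currency in circulation −¥402B, Government deposits −¥435B
Commercial banking system:
  Assets:      Reserves at CB +¥616B, Foreign assets +¥221B
  Liabilities: Checkable deposits +¥837B
So the change in checkable deposits held by the non-bank public at commercial banks is +¥837 billion.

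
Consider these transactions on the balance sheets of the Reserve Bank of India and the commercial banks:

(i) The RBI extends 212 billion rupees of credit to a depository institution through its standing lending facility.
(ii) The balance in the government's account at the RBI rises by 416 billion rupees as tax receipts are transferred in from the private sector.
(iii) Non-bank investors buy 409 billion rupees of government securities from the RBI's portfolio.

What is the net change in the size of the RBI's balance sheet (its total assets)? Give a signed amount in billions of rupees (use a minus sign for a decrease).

-197 billion

Discount-window loan 212 billion rupees: an RBI asset is acquired → +212B.
Government account inflow 416 billion rupees: only the composition of liabilities changes → 0.
Asset sale (to non-banks) 409 billion rupees: an RBI asset is shed → −409B.
Net: 212 + 0 − 409 = -197 billion.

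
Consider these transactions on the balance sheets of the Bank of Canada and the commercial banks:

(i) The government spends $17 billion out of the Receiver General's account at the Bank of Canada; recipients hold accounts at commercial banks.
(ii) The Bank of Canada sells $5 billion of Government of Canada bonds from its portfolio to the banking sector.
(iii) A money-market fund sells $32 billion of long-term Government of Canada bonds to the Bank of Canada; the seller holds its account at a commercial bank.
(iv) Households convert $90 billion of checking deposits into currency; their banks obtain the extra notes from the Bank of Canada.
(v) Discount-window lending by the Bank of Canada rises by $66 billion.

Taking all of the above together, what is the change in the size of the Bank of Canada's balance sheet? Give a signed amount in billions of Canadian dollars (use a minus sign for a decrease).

+$93 billion

Government spending $17 billion: only the composition of liabilities changes → 0.
OMO sale (to banks) $5 billion: a Bank of Canada asset is shed → −$5B.
Asset purchase (from non-banks) $32 billion: a Bank of Canada asset is acquired → +$32B.
Currency withdrawal $90 billion: only the composition of liabilities changes → 0.
Discount-window loan $66 billion: a Bank of Canada asset is acquired → +$66B.
Net: 0 − 5 + 32 + 0 + 66 = +$93 billion.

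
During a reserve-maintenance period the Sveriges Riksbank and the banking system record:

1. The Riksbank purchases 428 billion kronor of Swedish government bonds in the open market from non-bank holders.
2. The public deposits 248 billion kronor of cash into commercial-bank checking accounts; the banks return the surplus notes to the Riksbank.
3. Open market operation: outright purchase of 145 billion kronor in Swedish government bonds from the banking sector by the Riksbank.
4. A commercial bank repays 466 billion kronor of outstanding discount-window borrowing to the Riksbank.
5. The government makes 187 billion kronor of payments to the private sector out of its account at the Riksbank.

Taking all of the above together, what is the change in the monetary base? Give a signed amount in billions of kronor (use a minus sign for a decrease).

+294 billion

Asset purchase (from non-banks) 428 billion kronor: Riksbank balance sheet expands → +428B.
Currency deposit 248 billion kronor: just a shift between currency and reserves — both are base money → 0.
OMO purchase (from banks) 145 billion kronor: Riksbank balance sheet expands → +145B.
Discount-window repayment 466 billion kronor: Riksbank balance sheet contracts → −466B.
Government spending 187 billion kronor: a non-base liability converts back to reserves → +187B.
Net: 428 + 0 + 145 − 466 + 187 = +294 billion.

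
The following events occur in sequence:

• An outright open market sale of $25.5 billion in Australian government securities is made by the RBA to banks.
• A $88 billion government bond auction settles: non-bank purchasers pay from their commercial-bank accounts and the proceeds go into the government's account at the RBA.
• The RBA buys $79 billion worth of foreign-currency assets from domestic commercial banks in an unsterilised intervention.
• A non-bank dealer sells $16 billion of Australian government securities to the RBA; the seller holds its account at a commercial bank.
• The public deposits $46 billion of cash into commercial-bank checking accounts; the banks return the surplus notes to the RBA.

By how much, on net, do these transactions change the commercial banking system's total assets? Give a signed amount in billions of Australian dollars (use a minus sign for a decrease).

-$26 billion

RBA balance sheet:
  Assets:      Securities −$9.5B, Foreign assets +$79B
  Liabilities: Bank reserves +$27.5B, Currency in circulation −$46B, Government deposits +$88B
Commercial banking system:
  Assets:      Reserves at CB +$27.5B, Securities +$25.5B, Foreign assets −$79B
  Liabilities: Checkable deposits −$26B
Change in total bank assets = -$26 billion.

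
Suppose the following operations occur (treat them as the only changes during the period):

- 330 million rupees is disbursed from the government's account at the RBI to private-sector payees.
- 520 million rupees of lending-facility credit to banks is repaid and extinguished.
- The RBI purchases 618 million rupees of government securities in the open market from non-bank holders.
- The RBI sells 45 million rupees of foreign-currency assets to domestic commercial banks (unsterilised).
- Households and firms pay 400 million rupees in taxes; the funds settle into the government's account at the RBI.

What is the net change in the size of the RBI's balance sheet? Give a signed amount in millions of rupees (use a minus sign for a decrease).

Government spending 330 million rupees: only the composition of liabilities changes → 0.
Discount-window repayment 520 million rupees: an RBI asset is shed → −520M.
Asset purchase (from non-banks) 618 million rupees: an RBI asset is acquired → +618M.
FX sale 45 million rupees: an RBI asset is shed → −45M.
Government account inflow 400 million rupees: only the composition of liabilities changes → 0.
Net: 0 − 520 + 618 − 45 + 0 = +53 million.

+53 million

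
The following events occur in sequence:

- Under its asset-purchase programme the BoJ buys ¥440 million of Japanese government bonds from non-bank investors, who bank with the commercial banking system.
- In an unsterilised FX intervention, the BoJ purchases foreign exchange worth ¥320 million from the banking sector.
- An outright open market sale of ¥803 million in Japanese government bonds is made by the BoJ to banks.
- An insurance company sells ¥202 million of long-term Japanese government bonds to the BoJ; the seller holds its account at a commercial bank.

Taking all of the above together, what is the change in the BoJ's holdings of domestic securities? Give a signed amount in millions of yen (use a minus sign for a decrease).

BoJ balance sheet:
  Assets:      Securities −¥161M, Foreign assets +¥320M
  Liabilities: Bank reserves +¥159M
Commercial banking system:
  Assets:      Reserves at CB +¥159M, Securities +¥803M, Foreign assets −¥320M
  Liabilities: Checkable deposits +¥642M
So the change in the BoJ's holdings of domestic securities is -¥161 million.

-¥161 million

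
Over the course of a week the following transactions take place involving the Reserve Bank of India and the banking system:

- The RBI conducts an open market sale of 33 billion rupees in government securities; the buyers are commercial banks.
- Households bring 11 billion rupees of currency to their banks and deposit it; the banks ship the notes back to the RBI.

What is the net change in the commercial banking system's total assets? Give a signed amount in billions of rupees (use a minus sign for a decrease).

+11 billion

OMO sale (to banks) 33 billion rupees: just an asset swap on bank balance sheets → 0.
Currency deposit 11 billion rupees: bank balance sheets expand → +11B.
Net: 0 + 11 = +11 billion.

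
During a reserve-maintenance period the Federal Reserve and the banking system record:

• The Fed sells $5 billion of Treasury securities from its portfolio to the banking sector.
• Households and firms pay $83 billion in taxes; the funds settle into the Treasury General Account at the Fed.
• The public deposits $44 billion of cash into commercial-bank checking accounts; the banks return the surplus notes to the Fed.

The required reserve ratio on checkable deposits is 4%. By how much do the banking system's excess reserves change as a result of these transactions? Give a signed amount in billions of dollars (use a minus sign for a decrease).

-$42.44 billion

OMO sale (to banks) $5 billion: reserves −$5B, deposits 0.
Government account inflow $83 billion: reserves −$83B, deposits −$83B.
Currency deposit $44 billion: reserves +$44B, deposits +$44B.
Totals: Δreserves = −$44B, Δdeposits = −$39B.
Δrequired reserves = 4% × −$39B = −$1.56B.
Δexcess reserves = Δreserves − Δrequired = −$44B − (−$1.56B) = -$42.44 billion.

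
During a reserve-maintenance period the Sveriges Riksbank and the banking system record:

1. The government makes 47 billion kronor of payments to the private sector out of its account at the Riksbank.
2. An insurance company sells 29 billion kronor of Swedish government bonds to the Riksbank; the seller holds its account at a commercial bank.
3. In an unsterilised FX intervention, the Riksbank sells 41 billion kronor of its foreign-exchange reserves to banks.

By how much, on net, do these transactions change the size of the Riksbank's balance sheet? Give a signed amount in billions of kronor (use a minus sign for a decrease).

-12 billion

Government spending 47 billion kronor: only the composition of liabilities changes → 0.
Asset purchase (from non-banks) 29 billion kronor: a Riksbank asset is acquired → +29B.
FX sale 41 billion kronor: a Riksbank asset is shed → −41B.
Net: 0 + 29 − 41 = -12 billion.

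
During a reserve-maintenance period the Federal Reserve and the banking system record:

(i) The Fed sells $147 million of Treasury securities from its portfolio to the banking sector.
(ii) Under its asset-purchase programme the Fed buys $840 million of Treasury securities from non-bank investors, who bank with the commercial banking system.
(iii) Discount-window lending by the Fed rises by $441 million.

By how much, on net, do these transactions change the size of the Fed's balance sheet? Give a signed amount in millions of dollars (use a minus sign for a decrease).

Fed balance sheet:
  Assets:      Securities +$693M, Loans to banks +$441M
  Liabilities: Bank reserves +$1134M
Commercial banking system:
  Assets:      Reserves at CB +$1134M, Securities +$147M
  Liabilities: Checkable deposits +$840M, Borrowings from CB +$441M
Change in total Fed assets = +$1134 million.

+$1134 million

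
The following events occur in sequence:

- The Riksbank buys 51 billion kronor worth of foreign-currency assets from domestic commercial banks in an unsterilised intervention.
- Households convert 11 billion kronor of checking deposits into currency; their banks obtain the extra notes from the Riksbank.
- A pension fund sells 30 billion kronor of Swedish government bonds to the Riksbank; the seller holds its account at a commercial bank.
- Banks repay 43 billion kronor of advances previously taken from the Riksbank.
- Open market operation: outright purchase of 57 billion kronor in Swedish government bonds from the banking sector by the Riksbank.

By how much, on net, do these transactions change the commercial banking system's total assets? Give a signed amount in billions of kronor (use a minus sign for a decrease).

FX purchase 51 billion kronor: just an asset swap on bank balance sheets → 0.
Currency withdrawal 11 billion kronor: bank balance sheets shrink → −11B.
Asset purchase (from non-banks) 30 billion kronor: bank balance sheets expand → +30B.
Discount-window repayment 43 billion kronor: bank balance sheets shrink → −43B.
OMO purchase (from banks) 57 billion kronor: just an asset swap on bank balance sheets → 0.
Net: 0 − 11 + 30 − 43 + 0 = -24 billion.

-24 billion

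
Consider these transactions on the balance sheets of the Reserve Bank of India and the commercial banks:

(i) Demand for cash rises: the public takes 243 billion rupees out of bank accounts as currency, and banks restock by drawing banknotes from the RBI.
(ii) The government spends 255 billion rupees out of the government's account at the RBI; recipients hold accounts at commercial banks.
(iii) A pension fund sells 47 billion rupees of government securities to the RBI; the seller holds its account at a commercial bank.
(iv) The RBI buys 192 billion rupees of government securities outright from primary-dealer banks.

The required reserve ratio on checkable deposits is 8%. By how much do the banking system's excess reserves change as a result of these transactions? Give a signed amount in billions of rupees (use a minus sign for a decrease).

+246.28 billion

Currency withdrawal 243 billion rupees: reserves −243B, deposits −243B.
Government spending 255 billion rupees: reserves +255B, deposits +255B.
Asset purchase (from non-banks) 47 billion rupees: reserves +47B, deposits +47B.
OMO purchase (from banks) 192 billion rupees: reserves +192B, deposits 0.
Totals: Δreserves = +251B, Δdeposits = +59B.
Δrequired reserves = 8% × +59B = +4.72B.
Δexcess reserves = Δreserves − Δrequired = +251B − (+4.72B) = +246.28 billion.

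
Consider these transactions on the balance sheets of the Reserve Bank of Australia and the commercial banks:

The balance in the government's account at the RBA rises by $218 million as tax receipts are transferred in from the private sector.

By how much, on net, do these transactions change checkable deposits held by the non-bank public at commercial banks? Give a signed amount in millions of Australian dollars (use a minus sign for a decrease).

-$218 million

Government account inflow $218 million: non-bank counterparties' bank balances fall → −$218M.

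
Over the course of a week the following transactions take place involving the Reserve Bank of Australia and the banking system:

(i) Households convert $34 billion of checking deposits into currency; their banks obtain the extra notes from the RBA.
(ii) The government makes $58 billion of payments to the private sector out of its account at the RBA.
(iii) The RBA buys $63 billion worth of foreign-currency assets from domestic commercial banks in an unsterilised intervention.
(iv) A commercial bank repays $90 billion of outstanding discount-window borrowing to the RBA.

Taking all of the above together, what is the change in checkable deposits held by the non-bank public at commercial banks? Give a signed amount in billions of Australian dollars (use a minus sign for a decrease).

Currency withdrawal $34 billion: non-bank counterparties' bank balances fall → −$34B.
Government spending $58 billion: non-bank counterparties' bank balances rise → +$58B.
FX purchase $63 billion: the counterparty is a bank, so public deposits are unchanged → 0.
Discount-window repayment $90 billion: the counterparty is a bank, so public deposits are unchanged → 0.
Net: −34 + 58 + 0 + 0 = +$24 billion.

+$24 billion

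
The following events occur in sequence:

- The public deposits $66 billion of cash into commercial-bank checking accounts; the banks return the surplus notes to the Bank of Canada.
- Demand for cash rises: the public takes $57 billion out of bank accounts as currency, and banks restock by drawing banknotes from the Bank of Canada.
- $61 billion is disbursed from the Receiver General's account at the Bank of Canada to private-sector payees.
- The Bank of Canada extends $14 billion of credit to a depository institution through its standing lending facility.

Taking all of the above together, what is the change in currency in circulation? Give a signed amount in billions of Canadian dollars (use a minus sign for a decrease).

Currency deposit $66 billion: notes return to the central bank → −$66B.
Currency withdrawal $57 billion: notes leave the central bank → +$57B.
Government spending $61 billion: no currency enters or leaves circulation → 0.
Discount-window loan $14 billion: no currency enters or leaves circulation → 0.
Net: −66 + 57 + 0 + 0 = -$9 billion.

-$9 billion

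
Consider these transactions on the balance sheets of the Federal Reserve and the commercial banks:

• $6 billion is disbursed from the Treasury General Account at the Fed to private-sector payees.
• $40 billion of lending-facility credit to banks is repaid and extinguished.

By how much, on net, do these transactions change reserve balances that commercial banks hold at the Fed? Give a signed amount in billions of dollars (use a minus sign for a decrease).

Fed balance sheet:
  Assets:      Loans to banks −$40B
  Liabilities: Bank reserves −$34B, Government deposits −$6B
Commercial banking system:
  Assets:      Reserves at CB −$34B
  Liabilities: Checkable deposits +$6B, Borrowings from CB −$40B
So the change in reserve balances that commercial banks hold at the Fed is -$34 billion.

-$34 billion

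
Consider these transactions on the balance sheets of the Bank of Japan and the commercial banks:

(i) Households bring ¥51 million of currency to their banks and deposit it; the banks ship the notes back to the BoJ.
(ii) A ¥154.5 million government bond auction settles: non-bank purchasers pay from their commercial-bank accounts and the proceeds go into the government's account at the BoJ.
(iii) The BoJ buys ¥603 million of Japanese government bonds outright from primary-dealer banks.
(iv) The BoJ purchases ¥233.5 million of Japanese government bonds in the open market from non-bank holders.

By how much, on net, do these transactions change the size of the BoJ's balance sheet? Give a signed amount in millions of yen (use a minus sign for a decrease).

+¥836.5 million

Currency deposit ¥51 million: only the composition of liabilities changes → 0.
Government account inflow ¥154.5 million: only the composition of liabilities changes → 0.
OMO purchase (from banks) ¥603 million: a BoJ asset is acquired → +¥603M.
Asset purchase (from non-banks) ¥233.5 million: a BoJ asset is acquired → +¥233.5M.
Net: 0 + 0 + 603 + 233.5 = +¥836.5 million.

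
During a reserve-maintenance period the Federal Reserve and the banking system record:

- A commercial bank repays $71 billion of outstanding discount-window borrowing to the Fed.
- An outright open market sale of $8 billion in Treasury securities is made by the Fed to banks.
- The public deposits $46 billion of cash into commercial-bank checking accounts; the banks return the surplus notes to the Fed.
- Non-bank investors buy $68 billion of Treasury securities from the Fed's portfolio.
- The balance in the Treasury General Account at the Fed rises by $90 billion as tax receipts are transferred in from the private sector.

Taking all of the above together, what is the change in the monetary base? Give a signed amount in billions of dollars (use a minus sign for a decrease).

-$237 billion

Fed balance sheet:
  Assets:      Securities −$76B, Loans to banks −$71B
  Liabilities: Bank reserves −$191B, Currency in circulation −$46B, Government deposits +$90B
Monetary base = currency + reserves: −$46B + (−$191B) = -$237 billion.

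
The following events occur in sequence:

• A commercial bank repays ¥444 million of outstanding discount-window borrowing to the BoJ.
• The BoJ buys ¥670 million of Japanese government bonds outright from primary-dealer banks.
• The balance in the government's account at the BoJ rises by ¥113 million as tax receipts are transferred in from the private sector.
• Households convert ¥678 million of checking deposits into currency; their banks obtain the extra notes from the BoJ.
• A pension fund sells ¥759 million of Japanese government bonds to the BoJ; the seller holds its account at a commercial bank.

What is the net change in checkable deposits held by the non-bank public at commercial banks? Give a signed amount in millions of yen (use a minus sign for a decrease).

-¥32 million

Discount-window repayment ¥444 million: the counterparty is a bank, so public deposits are unchanged → 0.
OMO purchase (from banks) ¥670 million: the counterparty is a bank, so public deposits are unchanged → 0.
Government account inflow ¥113 million: non-bank counterparties' bank balances fall → −¥113M.
Currency withdrawal ¥678 million: non-bank counterparties' bank balances fall → −¥678M.
Asset purchase (from non-banks) ¥759 million: non-bank counterparties' bank balances rise → +¥759M.
Net: 0 + 0 − 113 − 678 + 759 = -¥32 million.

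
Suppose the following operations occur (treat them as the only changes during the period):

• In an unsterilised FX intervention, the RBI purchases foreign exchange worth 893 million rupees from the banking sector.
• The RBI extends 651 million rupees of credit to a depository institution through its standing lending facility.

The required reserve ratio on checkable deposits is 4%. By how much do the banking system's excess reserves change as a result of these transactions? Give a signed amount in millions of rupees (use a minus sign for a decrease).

FX purchase 893 million rupees: reserves +893M, deposits 0.
Discount-window loan 651 million rupees: reserves +651M, deposits 0.
Totals: Δreserves = +1544M, Δdeposits = 0.
Δrequired reserves = 4% × 0 = 0.
Δexcess reserves = Δreserves − Δrequired = +1544M − (0) = +1544 million.

+1544 million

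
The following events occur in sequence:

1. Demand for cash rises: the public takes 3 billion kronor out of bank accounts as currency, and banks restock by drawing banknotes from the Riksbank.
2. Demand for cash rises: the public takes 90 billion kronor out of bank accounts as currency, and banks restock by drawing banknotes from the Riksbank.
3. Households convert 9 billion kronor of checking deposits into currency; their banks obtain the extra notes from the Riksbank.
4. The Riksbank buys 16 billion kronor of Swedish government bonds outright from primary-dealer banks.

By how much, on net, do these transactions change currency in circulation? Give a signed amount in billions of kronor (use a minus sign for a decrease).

+102 billion

Riksbank balance sheet:
  Assets:      Securities +16B
  Liabilities: Bank reserves −86B, Currency in circulation +102B
So the change in currency in circulation is +102 billion.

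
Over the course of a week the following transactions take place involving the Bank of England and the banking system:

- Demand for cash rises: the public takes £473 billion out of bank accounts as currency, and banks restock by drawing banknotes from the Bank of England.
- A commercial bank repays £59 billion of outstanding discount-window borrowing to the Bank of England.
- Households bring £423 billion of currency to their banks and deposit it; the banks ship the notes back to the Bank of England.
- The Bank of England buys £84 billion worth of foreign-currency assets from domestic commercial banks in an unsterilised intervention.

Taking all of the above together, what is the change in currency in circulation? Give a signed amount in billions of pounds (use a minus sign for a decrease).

Bank of England balance sheet:
  Assets:      Loans to banks −£59B, Foreign assets +£84B
  Liabilities: Bank reserves −£25B, Currency in circulation +£50B
Commercial banking system:
  Assets:      Reserves at CB −£25B, Foreign assets −£84B
  Liabilities: Checkable deposits −£50B, Borrowings from CB −£59B
So the change in currency in circulation is +£50 billion.

+£50 billion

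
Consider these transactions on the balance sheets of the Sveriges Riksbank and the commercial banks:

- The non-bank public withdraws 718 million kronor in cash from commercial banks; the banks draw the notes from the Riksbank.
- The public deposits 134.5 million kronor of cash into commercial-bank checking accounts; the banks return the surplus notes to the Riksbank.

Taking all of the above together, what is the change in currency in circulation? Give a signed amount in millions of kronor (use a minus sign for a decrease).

Riksbank balance sheet:
  Assets:      no change
  Liabilities: Bank reserves −583.5M, Currency in circulation +583.5M
Commercial banking system:
  Assets:      Reserves at CB −583.5M
  Liabilities: Checkable deposits −583.5M
So the change in currency in circulation is +583.5 million.

+583.5 million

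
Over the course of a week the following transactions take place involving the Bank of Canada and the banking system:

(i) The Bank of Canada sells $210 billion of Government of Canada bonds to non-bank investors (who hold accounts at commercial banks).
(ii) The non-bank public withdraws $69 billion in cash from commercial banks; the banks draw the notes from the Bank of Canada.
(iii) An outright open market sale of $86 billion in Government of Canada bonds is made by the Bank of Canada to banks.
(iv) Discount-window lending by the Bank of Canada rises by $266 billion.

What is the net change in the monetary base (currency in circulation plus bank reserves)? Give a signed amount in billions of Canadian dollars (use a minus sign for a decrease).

Bank of Canada balance sheet:
  Assets:      Securities −$296B, Loans to banks +$266B
  Liabilities: Bank reserves −$99B, Currency in circulation +$69B
Monetary base = currency + reserves: +$69B + (−$99B) = -$30 billion.

-$30 billion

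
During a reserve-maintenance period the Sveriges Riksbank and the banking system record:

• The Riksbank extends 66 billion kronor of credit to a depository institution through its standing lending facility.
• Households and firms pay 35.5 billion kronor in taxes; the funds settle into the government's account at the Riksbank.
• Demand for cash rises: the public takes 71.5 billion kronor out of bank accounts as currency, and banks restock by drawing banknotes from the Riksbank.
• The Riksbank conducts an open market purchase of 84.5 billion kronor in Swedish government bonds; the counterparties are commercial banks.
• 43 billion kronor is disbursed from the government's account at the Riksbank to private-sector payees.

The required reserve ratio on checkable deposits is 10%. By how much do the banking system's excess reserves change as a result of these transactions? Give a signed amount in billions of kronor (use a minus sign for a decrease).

Discount-window loan 66 billion kronor: reserves +66B, deposits 0.
Government account inflow 35.5 billion kronor: reserves −35.5B, deposits −35.5B.
Currency withdrawal 71.5 billion kronor: reserves −71.5B, deposits −71.5B.
OMO purchase (from banks) 84.5 billion kronor: reserves +84.5B, deposits 0.
Government spending 43 billion kronor: reserves +43B, deposits +43B.
Totals: Δreserves = +86.5B, Δdeposits = −64B.
Δrequired reserves = 10% × −64B = −6.4B.
Δexcess reserves = Δreserves − Δrequired = +86.5B − (−6.4B) = +92.9 billion.

+92.9 billion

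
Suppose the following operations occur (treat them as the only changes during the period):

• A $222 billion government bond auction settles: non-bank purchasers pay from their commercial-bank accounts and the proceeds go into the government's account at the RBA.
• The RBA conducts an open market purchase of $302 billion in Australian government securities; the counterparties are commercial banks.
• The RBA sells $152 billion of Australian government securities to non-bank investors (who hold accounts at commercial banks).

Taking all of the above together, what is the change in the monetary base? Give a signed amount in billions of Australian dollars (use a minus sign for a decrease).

Government account inflow $222 billion: reserves shift to a non-base liability → −$222B.
OMO purchase (from banks) $302 billion: RBA balance sheet expands → +$302B.
Asset sale (to non-banks) $152 billion: RBA balance sheet contracts → −$152B.
Net: −222 + 302 − 152 = -$72 billion.

-$72 billion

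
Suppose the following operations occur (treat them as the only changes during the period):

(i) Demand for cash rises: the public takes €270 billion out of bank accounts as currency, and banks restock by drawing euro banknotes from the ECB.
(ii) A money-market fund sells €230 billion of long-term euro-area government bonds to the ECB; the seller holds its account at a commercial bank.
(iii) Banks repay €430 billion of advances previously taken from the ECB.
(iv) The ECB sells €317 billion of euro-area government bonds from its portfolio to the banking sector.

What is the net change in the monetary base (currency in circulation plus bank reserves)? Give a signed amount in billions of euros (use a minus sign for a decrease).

-€517 billion

Currency withdrawal €270 billion: just a shift between currency and reserves — both are base money → 0.
Asset purchase (from non-banks) €230 billion: ECB balance sheet expands → +€230B.
Discount-window repayment €430 billion: ECB balance sheet contracts → −€430B.
OMO sale (to banks) €317 billion: ECB balance sheet contracts → −€317B.
Net: 0 + 230 − 430 − 317 = -€517 billion.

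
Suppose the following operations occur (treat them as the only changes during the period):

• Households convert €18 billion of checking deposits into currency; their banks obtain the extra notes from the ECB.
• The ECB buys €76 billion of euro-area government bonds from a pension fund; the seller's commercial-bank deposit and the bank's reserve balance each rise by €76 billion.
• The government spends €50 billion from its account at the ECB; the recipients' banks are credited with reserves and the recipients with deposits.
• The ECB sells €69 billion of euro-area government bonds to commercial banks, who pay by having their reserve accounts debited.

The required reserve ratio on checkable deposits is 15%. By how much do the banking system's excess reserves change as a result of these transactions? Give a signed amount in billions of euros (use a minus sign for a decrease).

Currency withdrawal €18 billion: reserves −€18B, deposits −€18B.
Asset purchase (from non-banks) €76 billion: reserves +€76B, deposits +€76B.
Government spending €50 billion: reserves +€50B, deposits +€50B.
OMO sale (to banks) €69 billion: reserves −€69B, deposits 0.
Totals: Δreserves = +€39B, Δdeposits = +€108B.
Δrequired reserves = 15% × +€108B = +€16.2B.
Δexcess reserves = Δreserves − Δrequired = +€39B − (+€16.2B) = +€22.8 billion.

+€22.8 billion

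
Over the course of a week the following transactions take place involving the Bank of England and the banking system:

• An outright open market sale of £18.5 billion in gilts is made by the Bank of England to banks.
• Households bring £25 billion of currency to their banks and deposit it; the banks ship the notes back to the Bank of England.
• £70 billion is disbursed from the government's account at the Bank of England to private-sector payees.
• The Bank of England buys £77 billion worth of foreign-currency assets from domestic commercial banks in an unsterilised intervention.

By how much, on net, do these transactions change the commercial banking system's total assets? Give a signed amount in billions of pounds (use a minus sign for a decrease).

+£95 billion

Bank of England balance sheet:
  Assets:      Securities −£18.5B, Foreign assets +£77B
  Liabilities: Bank reserves +£153.5B, Currency in circulation −£25B, Government deposits −£70B
Commercial banking system:
  Assets:      Reserves at CB +£153.5B, Securities +£18.5B, Foreign assets −£77B
  Liabilities: Checkable deposits +£95B
Change in total bank assets = +£95 billion.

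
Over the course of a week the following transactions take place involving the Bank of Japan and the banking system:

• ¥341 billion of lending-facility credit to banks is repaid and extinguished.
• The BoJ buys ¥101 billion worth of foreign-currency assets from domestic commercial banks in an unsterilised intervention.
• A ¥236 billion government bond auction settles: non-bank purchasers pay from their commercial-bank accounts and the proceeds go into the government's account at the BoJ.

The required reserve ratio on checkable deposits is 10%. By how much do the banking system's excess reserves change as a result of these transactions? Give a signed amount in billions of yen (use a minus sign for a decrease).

Discount-window repayment ¥341 billion: reserves −¥341B, deposits 0.
FX purchase ¥101 billion: reserves +¥101B, deposits 0.
Government account inflow ¥236 billion: reserves −¥236B, deposits −¥236B.
Totals: Δreserves = −¥476B, Δdeposits = −¥236B.
Δrequired reserves = 10% × −¥236B = −¥23.6B.
Δexcess reserves = Δreserves − Δrequired = −¥476B − (−¥23.6B) = -¥452.4 billion.

-¥452.4 billion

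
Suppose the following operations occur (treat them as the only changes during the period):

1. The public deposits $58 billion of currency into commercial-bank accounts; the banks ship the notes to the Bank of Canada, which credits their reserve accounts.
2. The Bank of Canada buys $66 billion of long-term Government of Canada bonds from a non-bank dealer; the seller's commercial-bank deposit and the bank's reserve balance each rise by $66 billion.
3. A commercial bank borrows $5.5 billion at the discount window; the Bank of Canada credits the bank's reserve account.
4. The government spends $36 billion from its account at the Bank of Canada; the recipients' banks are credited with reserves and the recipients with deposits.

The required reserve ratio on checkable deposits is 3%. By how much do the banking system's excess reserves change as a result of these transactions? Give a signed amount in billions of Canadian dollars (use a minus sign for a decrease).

Currency deposit $58 billion: reserves +$58B, deposits +$58B.
Asset purchase (from non-banks) $66 billion: reserves +$66B, deposits +$66B.
Discount-window loan $5.5 billion: reserves +$5.5B, deposits 0.
Government spending $36 billion: reserves +$36B, deposits +$36B.
Totals: Δreserves = +$165.5B, Δdeposits = +$160B.
Δrequired reserves = 3% × +$160B = +$4.8B.
Δexcess reserves = Δreserves − Δrequired = +$165.5B − (+$4.8B) = +$160.7 billion.

+$160.7 billion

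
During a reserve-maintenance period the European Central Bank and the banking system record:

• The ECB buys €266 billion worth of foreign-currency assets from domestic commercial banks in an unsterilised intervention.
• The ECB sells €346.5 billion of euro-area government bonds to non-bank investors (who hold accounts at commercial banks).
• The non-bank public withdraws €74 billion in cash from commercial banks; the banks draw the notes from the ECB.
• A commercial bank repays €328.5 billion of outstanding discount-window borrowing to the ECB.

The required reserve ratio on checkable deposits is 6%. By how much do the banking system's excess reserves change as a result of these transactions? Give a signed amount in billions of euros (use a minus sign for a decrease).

-€457.77 billion

FX purchase €266 billion: reserves +€266B, deposits 0.
Asset sale (to non-banks) €346.5 billion: reserves −€346.5B, deposits −€346.5B.
Currency withdrawal €74 billion: reserves −€74B, deposits −€74B.
Discount-window repayment €328.5 billion: reserves −€328.5B, deposits 0.
Totals: Δreserves = −€483B, Δdeposits = −€420.5B.
Δrequired reserves = 6% × −€420.5B = −€25.23B.
Δexcess reserves = Δreserves − Δrequired = −€483B − (−€25.23B) = -€457.77 billion.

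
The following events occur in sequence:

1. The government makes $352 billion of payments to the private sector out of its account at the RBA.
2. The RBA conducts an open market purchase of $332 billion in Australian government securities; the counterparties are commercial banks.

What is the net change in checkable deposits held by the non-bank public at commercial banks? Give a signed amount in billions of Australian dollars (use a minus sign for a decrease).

Government spending $352 billion: non-bank counterparties' bank balances rise → +$352B.
OMO purchase (from banks) $332 billion: the counterparty is a bank, so public deposits are unchanged → 0.
Net: 352 + 0 = +$352 billion.

+$352 billion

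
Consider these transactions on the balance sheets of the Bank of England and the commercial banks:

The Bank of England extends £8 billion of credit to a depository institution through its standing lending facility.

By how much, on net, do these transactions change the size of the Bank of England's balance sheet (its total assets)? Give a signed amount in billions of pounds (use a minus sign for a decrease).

+£8 billion

Discount-window loan £8 billion: a Bank of England asset is acquired → +£8B.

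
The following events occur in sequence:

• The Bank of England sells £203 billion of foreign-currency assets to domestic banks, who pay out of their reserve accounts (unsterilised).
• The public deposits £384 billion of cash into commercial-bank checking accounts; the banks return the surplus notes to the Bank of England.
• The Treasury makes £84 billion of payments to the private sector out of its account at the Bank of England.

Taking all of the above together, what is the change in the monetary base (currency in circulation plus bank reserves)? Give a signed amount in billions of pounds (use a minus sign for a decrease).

Bank of England balance sheet:
  Assets:      Foreign assets −£203B
  Liabilities: Bank reserves +£265B, Currency in circulation −£384B, Government deposits −£84B
Commercial banking system:
  Assets:      Reserves at CB +£265B, Foreign assets +£203B
  Liabilities: Checkable deposits +£468B
Monetary base = currency + reserves: −£384B + (+£265B) = -£119 billion.

-£119 billion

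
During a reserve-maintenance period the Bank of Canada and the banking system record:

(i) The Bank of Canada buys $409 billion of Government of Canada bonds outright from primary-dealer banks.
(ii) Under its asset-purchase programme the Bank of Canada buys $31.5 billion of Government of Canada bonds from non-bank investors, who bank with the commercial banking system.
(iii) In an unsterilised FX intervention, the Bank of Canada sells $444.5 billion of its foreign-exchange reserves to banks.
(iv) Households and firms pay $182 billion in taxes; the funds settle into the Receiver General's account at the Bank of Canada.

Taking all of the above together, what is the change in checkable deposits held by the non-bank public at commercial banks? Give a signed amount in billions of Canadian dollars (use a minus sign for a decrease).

-$150.5 billion

Bank of Canada balance sheet:
  Assets:      Securities +$440.5B, Foreign assets −$444.5B
  Liabilities: Bank reserves −$186B, Government deposits +$182B
Commercial banking system:
  Assets:      Reserves at CB −$186B, Securities −$409B, Foreign assets +$444.5B
  Liabilities: Checkable deposits −$150.5B
So the change in checkable deposits held by the non-bank public at commercial banks is -$150.5 billion.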